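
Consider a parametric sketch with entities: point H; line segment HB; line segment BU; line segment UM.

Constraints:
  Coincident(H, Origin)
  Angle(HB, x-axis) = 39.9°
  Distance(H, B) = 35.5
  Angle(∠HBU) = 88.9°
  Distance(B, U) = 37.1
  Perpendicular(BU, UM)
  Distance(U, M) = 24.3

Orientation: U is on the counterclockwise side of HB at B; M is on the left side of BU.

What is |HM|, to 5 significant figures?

38.100

H is at the origin; HB runs at 39.9° with length 35.5, so B = 35.5·(cos 39.9°, sin 39.9°) = (27.234, 22.771). ∠HBU = 88.9°, so BU runs at 39.9° + (180° − 88.9°) = 131.00° from the x-axis; with |BU| = 37.1, U = B + 37.1·(cos 131.00°, sin 131.00°) = (2.8946, 50.771). BU is perpendicular to UM; with |UM| = 24.3 on the left of BU, M = U + 24.3·(-0.75471, -0.65606) = (-15.445, 34.829). Then |HM| = |M − H| = 38.100.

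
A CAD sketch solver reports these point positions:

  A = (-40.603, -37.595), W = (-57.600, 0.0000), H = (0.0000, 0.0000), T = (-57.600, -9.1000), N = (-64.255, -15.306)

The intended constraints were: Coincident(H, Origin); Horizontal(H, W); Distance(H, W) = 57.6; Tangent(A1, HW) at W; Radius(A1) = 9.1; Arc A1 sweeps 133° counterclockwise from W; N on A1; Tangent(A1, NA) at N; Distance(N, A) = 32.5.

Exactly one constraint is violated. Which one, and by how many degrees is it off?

Tangent(A1, NA) at N — off by 3.70°.

H = (0.00, 0.00) ✓; H.y = 0.00, W.y = 0.00 ✓; |HW| = 57.60 ✓; ∠(TW, WH) = 90.00° ✓; |TW| = 9.100 ✓; bearing(T→N) − bearing(T→W) = 133.0° ✓; |TN| = 9.100 ✓; ∠(TN, NA) = 86.30° ✗; |NA| = 32.50 ✓.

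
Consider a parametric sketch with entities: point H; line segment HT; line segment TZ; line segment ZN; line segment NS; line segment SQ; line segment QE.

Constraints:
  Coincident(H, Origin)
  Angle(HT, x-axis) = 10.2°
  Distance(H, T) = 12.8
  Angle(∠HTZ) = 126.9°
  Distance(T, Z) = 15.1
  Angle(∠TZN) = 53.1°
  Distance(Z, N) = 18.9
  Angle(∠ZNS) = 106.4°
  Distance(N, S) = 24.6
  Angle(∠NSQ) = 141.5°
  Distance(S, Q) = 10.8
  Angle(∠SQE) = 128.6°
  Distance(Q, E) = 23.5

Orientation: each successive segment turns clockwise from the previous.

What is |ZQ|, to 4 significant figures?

40.05

H is at the origin; HT runs at 10.2° with length 12.8, so T = (12.60, 2.267). ∠HTZ = 126.9° gives TZ at -42.90° from the x-axis; with |TZ| = 15.1, Z = (23.66, -8.012). ∠TZN = 53.1° gives ZN at -169.8° from the x-axis; with |ZN| = 18.9, N = (5.058, -11.36). ∠ZNS = 106.4° gives NS at 116.6° from the x-axis; with |NS| = 24.6, S = (-5.957, 10.64). ∠NSQ = 141.5° gives SQ at 78.10° from the x-axis; with |SQ| = 10.8, Q = (-3.730, 21.20). Then |ZQ| = |Q − Z| = 40.05.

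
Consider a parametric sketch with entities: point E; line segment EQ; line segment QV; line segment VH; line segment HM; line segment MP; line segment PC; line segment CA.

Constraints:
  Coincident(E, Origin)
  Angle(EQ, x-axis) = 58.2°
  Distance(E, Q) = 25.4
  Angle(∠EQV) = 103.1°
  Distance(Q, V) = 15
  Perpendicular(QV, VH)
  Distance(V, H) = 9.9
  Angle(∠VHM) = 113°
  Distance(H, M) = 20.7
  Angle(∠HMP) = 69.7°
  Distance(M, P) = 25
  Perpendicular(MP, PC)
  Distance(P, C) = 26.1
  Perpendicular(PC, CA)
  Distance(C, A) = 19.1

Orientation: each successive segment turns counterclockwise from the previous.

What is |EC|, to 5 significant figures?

42.346

E is at the origin; EQ runs at 58.2° with length 25.4, so Q = (13.385, 21.587). ∠EQV = 103.1° gives QV at 135.10° from the x-axis; with |QV| = 15.0, V = (2.7596, 32.175). The perpendicularity gives VH at right angles to QV, so VH runs at -134.90°; with |VH| = 9.9, H = (-4.2285, 25.163). ∠VHM = 113.0° gives HM at -67.900° from the x-axis; with |HM| = 20.7, M = (3.5593, 5.9836). ∠HMP = 69.7° gives MP at 42.400° from the x-axis; with |MP| = 25.0, P = (22.021, 22.841). The perpendicularity gives PC at right angles to MP, so PC runs at 132.40°; with |PC| = 26.1, C = (4.4214, 42.115). Then |EC| = |C − E| = 42.346.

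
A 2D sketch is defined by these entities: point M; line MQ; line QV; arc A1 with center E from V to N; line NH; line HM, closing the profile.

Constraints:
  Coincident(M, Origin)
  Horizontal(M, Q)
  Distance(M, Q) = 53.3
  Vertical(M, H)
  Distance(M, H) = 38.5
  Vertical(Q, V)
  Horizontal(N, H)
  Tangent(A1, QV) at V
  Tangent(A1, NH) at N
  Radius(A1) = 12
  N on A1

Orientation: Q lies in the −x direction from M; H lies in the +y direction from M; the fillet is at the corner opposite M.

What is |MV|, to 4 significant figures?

59.52

M is at the origin; M and Q share the same y with |MQ| = 53.3 and Q on the −x side, so Q = (-53.30, 0.000). M and H share the same x with |MH| = 38.5 and H on the +y side, so H = (0.000, 38.50). The virtual corner opposite M is at (-53.30, 38.50). Tangency of A1 to QV means the radius EV is perpendicular to QV and A1 meets NH tangentially, so EN is at right angles to NH, with radius 12.0, so the center E sits 12.0 in from both sides at E = (-41.30, 26.50). That places the tangent points at V = (-53.30, 26.50) on QV and N = (-41.30, 38.50) on NH. Then |MV| = |V − M| = 59.52.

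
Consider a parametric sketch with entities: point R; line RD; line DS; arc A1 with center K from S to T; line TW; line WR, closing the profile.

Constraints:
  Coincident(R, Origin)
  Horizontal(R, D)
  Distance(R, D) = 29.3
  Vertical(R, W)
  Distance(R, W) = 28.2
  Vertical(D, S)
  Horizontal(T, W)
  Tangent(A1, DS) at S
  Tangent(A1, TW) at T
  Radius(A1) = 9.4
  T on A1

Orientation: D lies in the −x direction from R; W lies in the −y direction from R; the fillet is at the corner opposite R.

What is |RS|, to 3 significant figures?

34.8

The virtual corner opposite R is at (-29.3, -28.2). A1 meets DS tangentially, so KS is at right angles to DS and since A1 is tangent to TW there, KT ⟂ TW, with radius 9.4, so the center K sits 9.4 in from both sides at K = (-19.9, -18.8). That places the tangent points at S = (-29.3, -18.8) on DS and T = (-19.9, -28.2) on TW. Then |RS| = |S − R| = 34.8.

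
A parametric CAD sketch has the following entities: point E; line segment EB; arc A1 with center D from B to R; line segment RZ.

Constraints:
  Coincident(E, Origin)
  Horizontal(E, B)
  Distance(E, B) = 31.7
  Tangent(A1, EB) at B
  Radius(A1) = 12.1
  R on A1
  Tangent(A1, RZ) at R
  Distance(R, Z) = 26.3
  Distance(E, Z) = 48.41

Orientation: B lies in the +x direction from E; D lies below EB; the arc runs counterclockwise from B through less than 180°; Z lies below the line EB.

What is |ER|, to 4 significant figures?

25.02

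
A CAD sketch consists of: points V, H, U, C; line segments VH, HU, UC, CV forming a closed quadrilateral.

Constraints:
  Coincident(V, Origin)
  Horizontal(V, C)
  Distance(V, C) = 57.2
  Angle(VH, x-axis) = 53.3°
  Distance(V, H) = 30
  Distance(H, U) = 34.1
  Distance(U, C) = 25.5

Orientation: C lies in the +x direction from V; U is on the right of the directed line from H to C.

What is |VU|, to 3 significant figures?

33.3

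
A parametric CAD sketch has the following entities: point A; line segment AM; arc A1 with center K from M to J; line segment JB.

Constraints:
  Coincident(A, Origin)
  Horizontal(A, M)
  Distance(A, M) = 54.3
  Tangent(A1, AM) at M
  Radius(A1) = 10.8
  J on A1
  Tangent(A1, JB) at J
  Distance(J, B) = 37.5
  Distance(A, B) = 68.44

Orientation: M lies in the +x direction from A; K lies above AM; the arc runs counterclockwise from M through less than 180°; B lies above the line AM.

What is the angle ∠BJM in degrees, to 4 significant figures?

122.0°

A is at the origin; A and M share the same y with |AM| = 54.3 and M on the +x side, so M = (54.30, 0.000). Since A1 is tangent to AM there, KM ⟂ AM, so K = M + (0, 10.8) = (54.30, 10.80). Since KJ ⟂ JB (tangency), |KB| = √(10.8² + 37.5²) = 39.02 regardless of where J sits on A1. So B lies on both circle(A, 68.44) and circle(K, 39.02); the above-AM intersection is B = (47.54, 49.23). J is the foot of the tangent from B: J = (64.00, 15.54).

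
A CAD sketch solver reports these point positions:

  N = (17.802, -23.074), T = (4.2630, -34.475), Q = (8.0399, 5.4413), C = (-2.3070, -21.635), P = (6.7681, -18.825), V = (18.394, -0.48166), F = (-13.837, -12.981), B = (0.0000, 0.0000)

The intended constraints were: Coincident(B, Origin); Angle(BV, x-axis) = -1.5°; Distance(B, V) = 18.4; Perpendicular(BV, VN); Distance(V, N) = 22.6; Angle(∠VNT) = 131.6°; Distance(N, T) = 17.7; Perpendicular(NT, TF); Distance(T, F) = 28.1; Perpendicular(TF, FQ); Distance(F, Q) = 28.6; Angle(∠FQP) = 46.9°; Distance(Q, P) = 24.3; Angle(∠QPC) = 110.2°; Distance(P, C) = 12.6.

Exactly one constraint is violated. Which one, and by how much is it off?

Distance(P, C) = 12.6 — off by 3.10.

B = (0.00, 0.00) ✓; BV at -1.500° ✓; |BV| = 18.40 ✓; ∠(BV, VN) = 90.00° ✓; |VN| = 22.60 ✓; ∠VNT = 131.6° ✓; |NT| = 17.70 ✓; ∠(NT, TF) = 90.00° ✓; |TF| = 28.10 ✓; ∠(TF, FQ) = 90.00° ✓; |FQ| = 28.60 ✓; ∠FQP = 46.90° ✓; |QP| = 24.30 ✓; ∠QPC = 110.2° ✓; |PC| = 9.500 ✗.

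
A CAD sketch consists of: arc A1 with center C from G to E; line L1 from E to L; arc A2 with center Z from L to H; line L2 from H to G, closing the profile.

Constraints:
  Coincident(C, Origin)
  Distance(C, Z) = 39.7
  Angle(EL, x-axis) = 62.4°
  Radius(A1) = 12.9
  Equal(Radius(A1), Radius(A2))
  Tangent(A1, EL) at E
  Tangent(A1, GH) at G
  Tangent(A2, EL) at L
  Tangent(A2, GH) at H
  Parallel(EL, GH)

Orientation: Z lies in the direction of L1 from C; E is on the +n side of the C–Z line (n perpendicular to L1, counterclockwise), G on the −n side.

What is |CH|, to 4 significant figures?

41.74

The slot axis is L1's direction at 62.4°, so u = (cos 62.4°, sin 62.4°) = (0.4633, 0.8862) and n = (−sin 62.4°, cos 62.4°) = (-0.8862, 0.4633). C is at the origin and Z lies 39.7 along u from C, so Z = 39.7·u = (18.39, 35.18). Tangency of A1 to both parallel lines with radius 12.9 puts E and G at C ± 12.9·n: E = (-11.43, 5.977), G = (11.43, -5.977). Equal radii place L and H the same way about Z: L = Z + 12.9·n = (6.961, 41.16), H = Z − 12.9·n = (29.82, 29.21). Then |CH| = |H − C| = 41.74.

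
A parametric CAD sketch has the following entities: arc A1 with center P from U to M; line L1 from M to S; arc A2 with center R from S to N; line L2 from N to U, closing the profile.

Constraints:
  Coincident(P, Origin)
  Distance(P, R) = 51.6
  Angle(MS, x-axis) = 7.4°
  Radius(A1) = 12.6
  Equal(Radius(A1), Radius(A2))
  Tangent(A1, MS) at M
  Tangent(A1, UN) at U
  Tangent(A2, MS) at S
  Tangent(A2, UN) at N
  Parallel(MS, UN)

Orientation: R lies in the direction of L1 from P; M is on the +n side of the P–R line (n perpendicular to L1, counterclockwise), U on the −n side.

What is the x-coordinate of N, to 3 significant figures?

52.8

Tangency of A1 to both parallel lines with radius 12.6 puts M and U at P ± 12.6·n: M = (-1.62, 12.5), U = (1.62, -12.5). Equal radii place S and N the same way about R: S = R + 12.6·n = (49.5, 19.1), N = R − 12.6·n = (52.8, -5.85). So N.x = 52.8.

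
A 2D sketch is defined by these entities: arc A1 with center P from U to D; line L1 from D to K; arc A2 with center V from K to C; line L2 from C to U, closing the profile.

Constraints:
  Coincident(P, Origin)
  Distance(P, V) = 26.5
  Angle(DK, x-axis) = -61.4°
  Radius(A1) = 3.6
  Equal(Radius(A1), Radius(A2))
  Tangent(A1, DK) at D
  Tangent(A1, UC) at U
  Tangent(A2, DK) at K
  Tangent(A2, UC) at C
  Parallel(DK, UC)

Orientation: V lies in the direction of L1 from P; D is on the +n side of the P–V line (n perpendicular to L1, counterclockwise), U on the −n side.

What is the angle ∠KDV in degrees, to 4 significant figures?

7.736°

The slot axis is L1's direction at -61.4°, so u = (cos -61.4°, sin -61.4°) = (0.4787, -0.8780) and n = (−sin -61.4°, cos -61.4°) = (0.8780, 0.4787). P is at the origin and V lies 26.5 along u from P, so V = 26.5·u = (12.69, -23.27). Tangency of A1 to both parallel lines with radius 3.6 puts D and U at P ± 3.6·n: D = (3.161, 1.723), U = (-3.161, -1.723). Equal radii place K and C the same way about V: K = V + 3.6·n = (15.85, -21.54), C = V − 3.6·n = (9.525, -24.99). Then cos ∠KDV = DK·DV / (|DK||DV|), giving 7.736°.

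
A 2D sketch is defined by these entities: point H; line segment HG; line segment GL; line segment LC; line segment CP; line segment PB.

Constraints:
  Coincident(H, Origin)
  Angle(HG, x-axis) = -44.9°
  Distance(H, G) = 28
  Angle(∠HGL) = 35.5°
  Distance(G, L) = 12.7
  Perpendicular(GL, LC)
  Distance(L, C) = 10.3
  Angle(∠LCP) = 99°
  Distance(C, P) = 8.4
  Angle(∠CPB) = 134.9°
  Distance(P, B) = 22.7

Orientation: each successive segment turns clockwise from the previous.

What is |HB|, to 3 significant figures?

40.9

∠LCP = 99.0° gives CP at -0.400° from the x-axis; with |CP| = 8.4, P = (17.4, -7.59). ∠CPB = 134.9° gives PB at -45.5° from the x-axis; with |PB| = 22.7, B = (33.3, -23.8). Then |HB| = |B − H| = 40.9.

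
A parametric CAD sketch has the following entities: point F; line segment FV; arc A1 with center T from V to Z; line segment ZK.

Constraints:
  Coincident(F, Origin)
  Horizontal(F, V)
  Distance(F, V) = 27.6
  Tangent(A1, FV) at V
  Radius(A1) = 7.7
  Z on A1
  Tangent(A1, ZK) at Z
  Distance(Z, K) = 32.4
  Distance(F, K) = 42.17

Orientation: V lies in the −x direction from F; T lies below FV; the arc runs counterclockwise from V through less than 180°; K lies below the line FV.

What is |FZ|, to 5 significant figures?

36.058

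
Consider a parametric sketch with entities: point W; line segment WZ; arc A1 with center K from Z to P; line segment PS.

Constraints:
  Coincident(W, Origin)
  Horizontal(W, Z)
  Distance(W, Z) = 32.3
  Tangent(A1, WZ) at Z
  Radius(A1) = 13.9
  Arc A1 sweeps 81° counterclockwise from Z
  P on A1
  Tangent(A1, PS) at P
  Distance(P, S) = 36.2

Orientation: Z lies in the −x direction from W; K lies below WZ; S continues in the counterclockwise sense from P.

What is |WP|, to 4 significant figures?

47.50

Tangency of A1 to WZ means the radius KZ is perpendicular to WZ, so K = Z + (0, -13.9) = (-32.30, -13.90). On A1, Z sits at bearing 90° from K; an 81° counterclockwise sweep puts P at bearing 171°, so P = K + 13.9·(cos 171°, sin 171°) = (-46.03, -11.73). Then |WP| = |P − W| = 47.50.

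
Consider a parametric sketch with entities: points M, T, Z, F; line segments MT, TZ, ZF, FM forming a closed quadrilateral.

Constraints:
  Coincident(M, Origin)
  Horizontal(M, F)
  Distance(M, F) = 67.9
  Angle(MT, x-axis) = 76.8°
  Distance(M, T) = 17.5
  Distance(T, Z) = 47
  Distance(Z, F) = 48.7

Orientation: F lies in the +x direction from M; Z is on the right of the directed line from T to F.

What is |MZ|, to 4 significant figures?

35.67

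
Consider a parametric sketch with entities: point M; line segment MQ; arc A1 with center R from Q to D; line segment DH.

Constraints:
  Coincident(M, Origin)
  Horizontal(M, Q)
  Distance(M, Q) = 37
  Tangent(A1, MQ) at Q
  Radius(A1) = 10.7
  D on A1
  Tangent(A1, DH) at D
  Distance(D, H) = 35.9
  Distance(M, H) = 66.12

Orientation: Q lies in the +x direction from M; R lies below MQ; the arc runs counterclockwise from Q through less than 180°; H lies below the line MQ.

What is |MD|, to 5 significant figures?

32.278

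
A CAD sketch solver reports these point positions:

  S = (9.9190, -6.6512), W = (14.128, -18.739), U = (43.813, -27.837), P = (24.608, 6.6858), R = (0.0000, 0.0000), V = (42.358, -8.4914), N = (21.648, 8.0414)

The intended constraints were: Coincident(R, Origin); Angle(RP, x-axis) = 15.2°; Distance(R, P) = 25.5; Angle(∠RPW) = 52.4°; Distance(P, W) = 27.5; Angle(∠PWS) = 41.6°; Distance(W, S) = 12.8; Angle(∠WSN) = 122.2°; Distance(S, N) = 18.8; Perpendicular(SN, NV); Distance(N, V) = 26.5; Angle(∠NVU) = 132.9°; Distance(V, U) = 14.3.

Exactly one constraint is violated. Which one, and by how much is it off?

Distance(V, U) = 14.3 — off by 5.10.

R = (0.00, 0.00) ✓; RP at 15.20° ✓; |RP| = 25.50 ✓; ∠RPW = 52.40° ✓; |PW| = 27.50 ✓; ∠PWS = 41.60° ✓; |WS| = 12.80 ✓; ∠WSN = 122.2° ✓; |SN| = 18.80 ✓; ∠(SN, NV) = 90.00° ✓; |NV| = 26.50 ✓; ∠NVU = 132.9° ✓; |VU| = 19.40 ✗.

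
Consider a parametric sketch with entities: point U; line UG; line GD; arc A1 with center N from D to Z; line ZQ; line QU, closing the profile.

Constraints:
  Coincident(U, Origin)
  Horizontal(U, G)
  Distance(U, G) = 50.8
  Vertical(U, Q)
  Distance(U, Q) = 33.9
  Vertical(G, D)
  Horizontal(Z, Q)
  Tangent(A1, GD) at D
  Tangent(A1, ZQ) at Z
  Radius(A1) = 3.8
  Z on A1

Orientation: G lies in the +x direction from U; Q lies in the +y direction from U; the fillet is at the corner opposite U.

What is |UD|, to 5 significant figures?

59.048

The virtual corner opposite U is at (50.800, 33.900). A1 meets GD tangentially, so ND is at right angles to GD and tangency of A1 to ZQ means the radius NZ is perpendicular to ZQ, with radius 3.8, so the center N sits 3.8 in from both sides at N = (47.000, 30.100). That places the tangent points at D = (50.800, 30.100) on GD and Z = (47.000, 33.900) on ZQ. Then |UD| = |D − U| = 59.048.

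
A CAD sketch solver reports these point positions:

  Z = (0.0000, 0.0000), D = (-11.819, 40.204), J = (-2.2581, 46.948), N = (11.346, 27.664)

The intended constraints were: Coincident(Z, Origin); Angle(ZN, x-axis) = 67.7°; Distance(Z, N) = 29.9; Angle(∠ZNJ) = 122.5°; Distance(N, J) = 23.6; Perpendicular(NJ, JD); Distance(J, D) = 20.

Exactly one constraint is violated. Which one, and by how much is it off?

Distance(J, D) = 20 — off by 8.30.

Z = (0.00, 0.00) ✓; ZN at 67.70° ✓; |ZN| = 29.90 ✓; ∠ZNJ = 122.5° ✓; |NJ| = 23.60 ✓; ∠(NJ, JD) = 90.00° ✓; |JD| = 11.70 ✗.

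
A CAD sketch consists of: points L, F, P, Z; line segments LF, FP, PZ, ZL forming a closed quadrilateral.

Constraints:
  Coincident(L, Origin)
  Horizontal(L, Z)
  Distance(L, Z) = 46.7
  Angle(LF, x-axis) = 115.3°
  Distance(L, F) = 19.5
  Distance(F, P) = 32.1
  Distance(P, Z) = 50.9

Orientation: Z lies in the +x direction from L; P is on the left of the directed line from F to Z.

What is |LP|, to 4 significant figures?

42.47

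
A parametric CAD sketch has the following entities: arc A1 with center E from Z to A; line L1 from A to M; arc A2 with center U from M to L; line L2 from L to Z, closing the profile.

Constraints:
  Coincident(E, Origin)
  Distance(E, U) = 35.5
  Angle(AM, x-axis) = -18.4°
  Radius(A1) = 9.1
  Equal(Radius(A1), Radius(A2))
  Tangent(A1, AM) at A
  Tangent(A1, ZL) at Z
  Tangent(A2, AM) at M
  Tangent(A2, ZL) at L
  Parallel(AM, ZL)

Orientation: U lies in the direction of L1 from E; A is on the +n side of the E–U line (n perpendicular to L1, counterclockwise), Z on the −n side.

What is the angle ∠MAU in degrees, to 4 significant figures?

14.38°

The slot axis is L1's direction at -18.4°, so u = (cos -18.4°, sin -18.4°) = (0.9489, -0.3156) and n = (−sin -18.4°, cos -18.4°) = (0.3156, 0.9489). E is at the origin and U lies 35.5 along u from E, so U = 35.5·u = (33.69, -11.21). Tangency of A1 to both parallel lines with radius 9.1 puts A and Z at E ± 9.1·n: A = (2.872, 8.635), Z = (-2.872, -8.635). Equal radii place M and L the same way about U: M = U + 9.1·n = (36.56, -2.571), L = U − 9.1·n = (30.81, -19.84). Then cos ∠MAU = AM·AU / (|AM||AU|), giving 14.38°.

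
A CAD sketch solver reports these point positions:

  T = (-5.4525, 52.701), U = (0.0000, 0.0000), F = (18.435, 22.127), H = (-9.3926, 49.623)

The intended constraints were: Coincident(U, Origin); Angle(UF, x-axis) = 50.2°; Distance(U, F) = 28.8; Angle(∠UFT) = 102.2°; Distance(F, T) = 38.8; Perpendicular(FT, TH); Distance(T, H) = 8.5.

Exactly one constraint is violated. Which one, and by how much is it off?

Distance(T, H) = 8.5 — off by 3.50.

U = (0.00, 0.00) ✓; UF at 50.20° ✓; |UF| = 28.80 ✓; ∠UFT = 102.2° ✓; |FT| = 38.80 ✓; ∠(FT, TH) = 90.00° ✓; |TH| = 5.000 ✗.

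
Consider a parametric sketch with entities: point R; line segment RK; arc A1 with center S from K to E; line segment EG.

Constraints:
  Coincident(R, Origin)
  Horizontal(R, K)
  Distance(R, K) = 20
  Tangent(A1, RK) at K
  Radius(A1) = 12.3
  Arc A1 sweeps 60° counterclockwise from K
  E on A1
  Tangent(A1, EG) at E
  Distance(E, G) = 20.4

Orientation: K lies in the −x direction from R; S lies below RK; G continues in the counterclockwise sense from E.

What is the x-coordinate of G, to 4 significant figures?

-40.85

R is at the origin; R and K share the same y with |RK| = 20.0 and K on the −x side, so K = (-20.00, 0.000). Since A1 is tangent to RK there, SK ⟂ RK, so S = K + (0, -12.3) = (-20.00, -12.30). On A1, K sits at bearing 90° from S; a 60° counterclockwise sweep puts E at bearing 150°, so E = S + 12.3·(cos 150°, sin 150°) = (-30.65, -6.150). Tangency of A1 to EG means the radius SE is perpendicular to EG, so EG runs along (−sin 150°, cos 150°); with |EG| = 20.4, G = (-40.85, -23.82). So G.x = -40.85.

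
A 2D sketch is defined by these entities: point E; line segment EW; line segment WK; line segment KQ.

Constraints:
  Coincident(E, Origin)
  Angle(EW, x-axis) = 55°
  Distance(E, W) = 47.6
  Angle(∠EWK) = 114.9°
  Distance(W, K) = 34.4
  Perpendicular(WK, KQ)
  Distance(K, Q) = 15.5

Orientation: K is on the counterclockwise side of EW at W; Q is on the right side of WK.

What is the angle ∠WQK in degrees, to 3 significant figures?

65.7°

E is at the origin; EW runs at 55.0° with length 47.6, so W = 47.6·(cos 55.0°, sin 55.0°) = (27.3, 39.0). ∠EWK = 114.9°, so WK runs at 55.0° + (180° − 114.9°) = 120° from the x-axis; with |WK| = 34.4, K = W + 34.4·(cos 120°, sin 120°) = (10.1, 68.8). WK ⟂ KQ; with |KQ| = 15.5 on the right of WK, Q = K + 15.5·(0.865, 0.502) = (23.5, 76.5). Then cos ∠WQK = QW·QK / (|QW||QK|), giving 65.7°.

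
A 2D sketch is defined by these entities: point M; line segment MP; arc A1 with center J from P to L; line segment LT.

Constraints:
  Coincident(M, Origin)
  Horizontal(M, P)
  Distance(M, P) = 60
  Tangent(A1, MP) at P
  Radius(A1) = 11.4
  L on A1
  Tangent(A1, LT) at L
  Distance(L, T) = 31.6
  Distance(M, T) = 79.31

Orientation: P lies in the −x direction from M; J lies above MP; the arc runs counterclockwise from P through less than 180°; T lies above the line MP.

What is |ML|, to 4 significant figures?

52.89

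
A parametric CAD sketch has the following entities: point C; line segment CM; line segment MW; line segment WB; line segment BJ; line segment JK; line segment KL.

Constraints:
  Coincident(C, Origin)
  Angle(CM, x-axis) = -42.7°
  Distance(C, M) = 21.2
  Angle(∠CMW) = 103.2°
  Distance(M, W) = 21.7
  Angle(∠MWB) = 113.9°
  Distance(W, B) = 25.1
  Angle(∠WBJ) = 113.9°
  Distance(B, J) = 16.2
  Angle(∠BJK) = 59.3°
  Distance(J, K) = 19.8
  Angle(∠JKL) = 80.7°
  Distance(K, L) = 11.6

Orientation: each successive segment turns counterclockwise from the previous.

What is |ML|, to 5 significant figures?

30.322

C is at the origin; CM runs at -42.7° with length 21.2, so M = (15.580, -14.377). ∠CMW = 103.2° gives MW at 34.100° from the x-axis; with |MW| = 21.7, W = (33.549, -2.2111). ∠MWB = 113.9° gives WB at 100.20° from the x-axis; with |WB| = 25.1, B = (29.104, 22.492). ∠WBJ = 113.9° gives BJ at 166.30° from the x-axis; with |BJ| = 16.2, J = (13.365, 26.329). ∠BJK = 59.3° gives JK at -73.000° from the x-axis; with |JK| = 19.8, K = (19.154, 7.3941). ∠JKL = 80.7° gives KL at 26.300° from the x-axis; with |KL| = 11.6, L = (29.553, 12.534). Then |ML| = |L − M| = 30.322.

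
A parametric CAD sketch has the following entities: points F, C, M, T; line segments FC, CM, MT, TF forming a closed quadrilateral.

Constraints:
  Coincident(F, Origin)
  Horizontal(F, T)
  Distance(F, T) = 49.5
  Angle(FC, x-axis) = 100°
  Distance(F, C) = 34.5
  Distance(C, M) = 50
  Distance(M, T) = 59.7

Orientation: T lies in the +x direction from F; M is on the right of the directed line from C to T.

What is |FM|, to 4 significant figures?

17.88

Checks: |CM| = 50.00 ✓; |MT| = 59.70 ✓.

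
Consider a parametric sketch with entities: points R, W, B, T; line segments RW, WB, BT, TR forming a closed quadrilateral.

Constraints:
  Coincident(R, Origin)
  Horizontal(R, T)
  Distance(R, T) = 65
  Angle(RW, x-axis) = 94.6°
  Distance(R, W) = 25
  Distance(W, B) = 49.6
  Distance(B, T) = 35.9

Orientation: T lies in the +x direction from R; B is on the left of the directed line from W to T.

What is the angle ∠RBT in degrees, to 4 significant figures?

86.28°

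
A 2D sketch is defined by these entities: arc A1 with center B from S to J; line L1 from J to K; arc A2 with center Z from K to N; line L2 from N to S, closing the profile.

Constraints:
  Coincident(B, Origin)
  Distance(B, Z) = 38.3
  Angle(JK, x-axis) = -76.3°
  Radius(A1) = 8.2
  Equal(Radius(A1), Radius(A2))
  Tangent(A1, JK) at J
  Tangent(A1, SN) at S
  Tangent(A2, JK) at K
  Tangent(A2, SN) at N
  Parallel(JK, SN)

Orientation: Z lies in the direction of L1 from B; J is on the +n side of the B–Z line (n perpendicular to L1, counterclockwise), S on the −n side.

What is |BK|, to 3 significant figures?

39.2

The slot axis is L1's direction at -76.3°, so u = (cos -76.3°, sin -76.3°) = (0.237, -0.972) and n = (−sin -76.3°, cos -76.3°) = (0.972, 0.237). B is at the origin and Z lies 38.3 along u from B, so Z = 38.3·u = (9.07, -37.2). Tangency of A1 to both parallel lines with radius 8.2 puts J and S at B ± 8.2·n: J = (7.97, 1.94), S = (-7.97, -1.94). Equal radii place K and N the same way about Z: K = Z + 8.2·n = (17.0, -35.3), N = Z − 8.2·n = (1.10, -39.2). Then |BK| = |K − B| = 39.2.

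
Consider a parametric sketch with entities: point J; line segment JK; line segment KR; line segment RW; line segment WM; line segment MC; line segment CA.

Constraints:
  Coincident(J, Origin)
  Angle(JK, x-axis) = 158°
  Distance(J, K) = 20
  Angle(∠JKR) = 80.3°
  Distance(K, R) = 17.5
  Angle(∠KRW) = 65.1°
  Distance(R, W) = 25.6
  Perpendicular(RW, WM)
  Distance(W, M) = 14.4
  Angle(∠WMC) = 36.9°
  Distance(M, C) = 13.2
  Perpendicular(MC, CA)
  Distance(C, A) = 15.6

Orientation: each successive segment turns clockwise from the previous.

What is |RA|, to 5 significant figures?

30.651

∠WMC = 36.9° gives MC at 70.300° from the x-axis; with |MC| = 13.2, C = (-2.8278, 5.5097). MC ⟂ CA, so CA runs at -19.700°; with |CA| = 15.6, A = (11.859, 0.25102). Then |RA| = |A − R| = 30.651.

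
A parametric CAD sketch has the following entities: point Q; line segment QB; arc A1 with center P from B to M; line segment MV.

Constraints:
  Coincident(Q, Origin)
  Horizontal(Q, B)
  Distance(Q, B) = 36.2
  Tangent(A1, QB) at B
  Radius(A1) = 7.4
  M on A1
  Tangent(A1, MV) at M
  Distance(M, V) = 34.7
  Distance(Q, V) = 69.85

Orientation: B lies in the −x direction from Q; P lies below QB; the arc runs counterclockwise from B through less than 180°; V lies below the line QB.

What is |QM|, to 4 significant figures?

42.32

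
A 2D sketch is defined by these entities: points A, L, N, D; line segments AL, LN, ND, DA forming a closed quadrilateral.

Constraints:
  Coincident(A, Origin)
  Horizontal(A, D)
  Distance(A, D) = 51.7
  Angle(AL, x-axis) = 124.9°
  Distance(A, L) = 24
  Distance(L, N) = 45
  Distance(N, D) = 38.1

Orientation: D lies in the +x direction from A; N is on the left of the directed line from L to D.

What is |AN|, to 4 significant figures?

43.10

A is at the origin; AD is horizontal with |AD| = 51.7 and D in +x, so D = (51.7, 0). AL runs at 124.9° with |AL| = 24.0, so L = (-13.73, 19.68). N is determined by |LN| = 45.0 and |ND| = 38.1 together: it lies at the intersection of circle(L, 45.0) and circle(D, 38.1). With |LD| = 68.33, the foot of the radical line on LD is 38.36 from L and the perpendicular offset is √(45.0² − 38.36²) = 23.53. Taking the left-of-LD solution: N = (29.78, 31.16).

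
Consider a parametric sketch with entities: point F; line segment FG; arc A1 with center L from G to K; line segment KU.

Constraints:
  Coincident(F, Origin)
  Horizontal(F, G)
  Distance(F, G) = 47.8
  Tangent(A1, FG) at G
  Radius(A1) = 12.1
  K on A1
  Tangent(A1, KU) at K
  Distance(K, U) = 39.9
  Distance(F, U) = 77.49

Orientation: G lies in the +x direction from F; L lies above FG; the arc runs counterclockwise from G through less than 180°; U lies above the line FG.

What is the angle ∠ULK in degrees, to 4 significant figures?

73.13°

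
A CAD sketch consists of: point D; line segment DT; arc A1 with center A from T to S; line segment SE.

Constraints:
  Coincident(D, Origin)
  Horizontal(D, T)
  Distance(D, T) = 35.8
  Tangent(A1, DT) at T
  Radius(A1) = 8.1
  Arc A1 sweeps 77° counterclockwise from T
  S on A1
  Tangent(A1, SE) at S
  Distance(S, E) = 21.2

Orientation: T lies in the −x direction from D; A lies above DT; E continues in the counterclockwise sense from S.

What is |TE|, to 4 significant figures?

29.76

On A1, T sits at bearing -90° from A; a 77° counterclockwise sweep puts S at bearing -13°, so S = A + 8.1·(cos -13°, sin -13°) = (-27.91, 6.278). The tangent condition forces AS to be normal to SE, so SE runs along (−sin -13°, cos -13°); with |SE| = 21.2, E = (-23.14, 26.93). Then |TE| = |E − T| = 29.76.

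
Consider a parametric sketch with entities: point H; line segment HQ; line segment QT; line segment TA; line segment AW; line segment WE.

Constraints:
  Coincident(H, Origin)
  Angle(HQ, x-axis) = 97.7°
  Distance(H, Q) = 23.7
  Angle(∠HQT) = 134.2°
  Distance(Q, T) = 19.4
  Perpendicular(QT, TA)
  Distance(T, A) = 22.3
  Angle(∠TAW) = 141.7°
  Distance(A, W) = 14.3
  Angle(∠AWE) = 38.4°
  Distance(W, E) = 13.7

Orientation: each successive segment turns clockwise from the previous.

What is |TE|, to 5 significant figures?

21.723

H is at the origin; HQ runs at 97.7° with length 23.7, so Q = (-3.1755, 23.486). ∠HQT = 134.2° gives QT at 51.900° from the x-axis; with |QT| = 19.4, T = (8.7950, 38.753). QT is perpendicular to TA, so TA runs at -38.100°; with |TA| = 22.3, A = (26.344, 24.993). ∠TAW = 141.7° gives AW at -76.400° from the x-axis; with |AW| = 14.3, W = (29.706, 11.094). ∠AWE = 38.4° gives WE at 142.00° from the x-axis; with |WE| = 13.7, E = (18.910, 19.528). Then |TE| = |E − T| = 21.723.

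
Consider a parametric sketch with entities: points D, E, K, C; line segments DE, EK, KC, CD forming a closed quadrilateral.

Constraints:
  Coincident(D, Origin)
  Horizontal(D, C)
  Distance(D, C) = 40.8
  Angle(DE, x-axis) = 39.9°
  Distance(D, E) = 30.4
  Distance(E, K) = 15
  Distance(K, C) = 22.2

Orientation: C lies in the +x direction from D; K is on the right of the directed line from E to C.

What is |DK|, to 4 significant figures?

19.85

Checks: |EK| = 15.00 ✓; |KC| = 22.20 ✓.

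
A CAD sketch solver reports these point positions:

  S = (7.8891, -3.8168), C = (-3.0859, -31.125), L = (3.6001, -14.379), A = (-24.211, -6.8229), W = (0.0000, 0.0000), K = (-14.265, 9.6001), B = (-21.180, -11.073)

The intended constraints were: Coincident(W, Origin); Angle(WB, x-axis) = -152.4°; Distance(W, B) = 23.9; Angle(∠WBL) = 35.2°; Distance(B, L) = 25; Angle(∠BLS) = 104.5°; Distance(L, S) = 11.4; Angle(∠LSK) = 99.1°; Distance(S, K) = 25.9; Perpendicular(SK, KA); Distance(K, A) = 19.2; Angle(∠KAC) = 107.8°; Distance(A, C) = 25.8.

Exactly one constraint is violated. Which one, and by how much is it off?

Distance(A, C) = 25.8 — off by 6.40.

W = (0.00, 0.00) ✓; WB at -152.4° ✓; |WB| = 23.90 ✓; ∠WBL = 35.20° ✓; |BL| = 25.00 ✓; ∠BLS = 104.5° ✓; |LS| = 11.40 ✓; ∠LSK = 99.10° ✓; |SK| = 25.90 ✓; ∠(SK, KA) = 90.00° ✓; |KA| = 19.20 ✓; ∠KAC = 107.8° ✓; |AC| = 32.20 ✗.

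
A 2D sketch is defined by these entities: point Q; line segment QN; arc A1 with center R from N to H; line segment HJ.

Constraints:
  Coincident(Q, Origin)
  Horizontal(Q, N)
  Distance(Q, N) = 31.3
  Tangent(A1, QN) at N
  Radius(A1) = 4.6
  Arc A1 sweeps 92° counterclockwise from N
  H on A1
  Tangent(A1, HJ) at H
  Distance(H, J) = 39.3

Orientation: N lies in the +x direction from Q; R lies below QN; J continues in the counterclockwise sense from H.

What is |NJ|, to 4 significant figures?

44.15

Q is at the origin; Q and N share the same y with |QN| = 31.3 and N on the +x side, so N = (31.30, 0.000). A1 meets QN tangentially, so RN is at right angles to QN, so R = N + (0, -4.6) = (31.30, -4.600). On A1, N sits at bearing 90° from R; a 92° counterclockwise sweep puts H at bearing 182°, so H = R + 4.6·(cos 182°, sin 182°) = (26.70, -4.761). Tangency of A1 to HJ means the radius RH is perpendicular to HJ, so HJ runs along (−sin 182°, cos 182°); with |HJ| = 39.3, J = (28.07, -44.04). Then |NJ| = |J − N| = 44.15.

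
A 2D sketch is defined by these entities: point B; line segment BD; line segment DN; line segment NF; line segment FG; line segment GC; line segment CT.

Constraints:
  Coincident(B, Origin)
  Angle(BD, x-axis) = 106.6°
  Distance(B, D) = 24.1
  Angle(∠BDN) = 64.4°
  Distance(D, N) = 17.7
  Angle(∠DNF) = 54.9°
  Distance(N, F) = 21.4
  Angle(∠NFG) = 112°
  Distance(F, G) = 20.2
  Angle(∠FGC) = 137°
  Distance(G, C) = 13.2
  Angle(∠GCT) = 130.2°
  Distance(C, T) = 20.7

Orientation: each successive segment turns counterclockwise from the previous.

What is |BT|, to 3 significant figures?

47.6

∠FGC = 137.0° gives GC at 98.3° from the x-axis; with |GC| = 13.2, C = (10.5, 36.2). ∠GCT = 130.2° gives CT at 148° from the x-axis; with |CT| = 20.7, T = (-7.10, 47.1). Then |BT| = |T − B| = 47.6.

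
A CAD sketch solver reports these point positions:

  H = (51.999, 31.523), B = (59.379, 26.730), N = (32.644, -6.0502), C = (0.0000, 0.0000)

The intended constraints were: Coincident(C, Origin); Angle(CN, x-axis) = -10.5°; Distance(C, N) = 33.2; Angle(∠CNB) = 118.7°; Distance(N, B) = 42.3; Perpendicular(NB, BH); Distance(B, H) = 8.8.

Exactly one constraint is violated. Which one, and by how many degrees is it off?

Perpendicular(NB, BH) — off by 6.20°.

C = (0.00, 0.00) ✓; CN at -10.50° ✓; |CN| = 33.20 ✓; ∠CNB = 118.7° ✓; |NB| = 42.30 ✓; ∠(NB, BH) = 96.20° ✗; |BH| = 8.800 ✓.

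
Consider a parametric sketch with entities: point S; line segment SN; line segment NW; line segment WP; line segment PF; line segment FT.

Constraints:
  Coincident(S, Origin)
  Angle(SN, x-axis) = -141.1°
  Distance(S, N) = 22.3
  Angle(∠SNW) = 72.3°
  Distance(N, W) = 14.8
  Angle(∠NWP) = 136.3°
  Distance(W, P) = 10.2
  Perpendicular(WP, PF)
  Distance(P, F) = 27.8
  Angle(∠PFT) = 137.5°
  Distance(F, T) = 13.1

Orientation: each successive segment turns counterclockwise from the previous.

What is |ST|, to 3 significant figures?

18.2

S is at the origin; SN runs at -141.1° with length 22.3, so N = (-17.4, -14.0). ∠SNW = 72.3° gives NW at -33.4° from the x-axis; with |NW| = 14.8, W = (-5.00, -22.2). ∠NWP = 136.3° gives WP at 10.3° from the x-axis; with |WP| = 10.2, P = (5.04, -20.3). The perpendicularity gives PF at right angles to WP, so PF runs at 100°; with |PF| = 27.8, F = (0.0659, 7.03). ∠PFT = 137.5° gives FT at 143° from the x-axis; with |FT| = 13.1, T = (-10.4, 14.9). Then |ST| = |T − S| = 18.2.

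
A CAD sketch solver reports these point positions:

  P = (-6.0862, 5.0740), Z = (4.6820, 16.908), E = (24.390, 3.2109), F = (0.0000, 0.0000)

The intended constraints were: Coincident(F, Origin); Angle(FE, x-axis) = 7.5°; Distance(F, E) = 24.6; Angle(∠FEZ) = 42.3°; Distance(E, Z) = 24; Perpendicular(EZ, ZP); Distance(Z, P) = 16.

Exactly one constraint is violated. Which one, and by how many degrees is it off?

Perpendicular(EZ, ZP) — off by 7.50°.

F = (0.00, 0.00) ✓; FE at 7.500° ✓; |FE| = 24.60 ✓; ∠FEZ = 42.30° ✓; |EZ| = 24.00 ✓; ∠(EZ, ZP) = 82.50° ✗; |ZP| = 16.00 ✓.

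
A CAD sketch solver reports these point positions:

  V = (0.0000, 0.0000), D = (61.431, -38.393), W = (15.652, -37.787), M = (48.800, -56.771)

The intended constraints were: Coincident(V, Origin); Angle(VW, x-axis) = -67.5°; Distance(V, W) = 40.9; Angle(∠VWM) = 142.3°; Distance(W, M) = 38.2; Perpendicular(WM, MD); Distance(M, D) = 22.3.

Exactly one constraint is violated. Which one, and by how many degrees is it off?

Perpendicular(WM, MD) — off by 4.70°.

V = (0.00, 0.00) ✓; VW at -67.50° ✓; |VW| = 40.90 ✓; ∠VWM = 142.3° ✓; |WM| = 38.20 ✓; ∠(WM, MD) = 85.30° ✗; |MD| = 22.30 ✓.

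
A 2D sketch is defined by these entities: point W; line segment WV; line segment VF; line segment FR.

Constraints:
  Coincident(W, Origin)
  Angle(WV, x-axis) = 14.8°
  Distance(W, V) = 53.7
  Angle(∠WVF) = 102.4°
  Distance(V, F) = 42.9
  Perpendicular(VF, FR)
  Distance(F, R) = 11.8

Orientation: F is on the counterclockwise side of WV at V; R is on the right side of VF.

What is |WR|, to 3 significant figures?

84.2

∠WVF = 102.4°, so VF runs at 14.8° + (180° − 102.4°) = 92.4° from the x-axis; with |VF| = 42.9, F = V + 42.9·(cos 92.4°, sin 92.4°) = (50.1, 56.6). The perpendicularity gives FR at right angles to VF; with |FR| = 11.8 on the right of VF, R = F + 11.8·(0.999, 0.0419) = (61.9, 57.1). Then |WR| = |R − W| = 84.2.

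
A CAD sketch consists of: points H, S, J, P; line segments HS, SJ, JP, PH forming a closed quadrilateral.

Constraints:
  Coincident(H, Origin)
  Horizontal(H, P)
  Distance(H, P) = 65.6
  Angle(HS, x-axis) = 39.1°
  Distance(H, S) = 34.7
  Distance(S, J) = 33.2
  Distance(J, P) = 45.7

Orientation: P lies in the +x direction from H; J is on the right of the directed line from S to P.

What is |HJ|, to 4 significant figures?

23.80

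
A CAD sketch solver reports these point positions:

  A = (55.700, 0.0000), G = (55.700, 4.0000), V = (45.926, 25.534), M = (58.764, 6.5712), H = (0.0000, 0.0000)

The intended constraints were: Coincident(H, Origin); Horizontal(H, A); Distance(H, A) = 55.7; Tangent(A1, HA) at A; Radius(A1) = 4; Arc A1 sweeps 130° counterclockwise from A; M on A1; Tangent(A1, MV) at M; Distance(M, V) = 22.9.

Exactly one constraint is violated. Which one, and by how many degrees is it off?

Tangent(A1, MV) at M — off by 5.90°.

H = (0.00, 0.00) ✓; H.y = 0.00, A.y = 0.00 ✓; |HA| = 55.70 ✓; ∠(GA, AH) = 90.00° ✓; |GA| = 4.000 ✓; bearing(G→M) − bearing(G→A) = 130.0° ✓; |GM| = 4.000 ✓; ∠(GM, MV) = 95.90° ✗; |MV| = 22.90 ✓.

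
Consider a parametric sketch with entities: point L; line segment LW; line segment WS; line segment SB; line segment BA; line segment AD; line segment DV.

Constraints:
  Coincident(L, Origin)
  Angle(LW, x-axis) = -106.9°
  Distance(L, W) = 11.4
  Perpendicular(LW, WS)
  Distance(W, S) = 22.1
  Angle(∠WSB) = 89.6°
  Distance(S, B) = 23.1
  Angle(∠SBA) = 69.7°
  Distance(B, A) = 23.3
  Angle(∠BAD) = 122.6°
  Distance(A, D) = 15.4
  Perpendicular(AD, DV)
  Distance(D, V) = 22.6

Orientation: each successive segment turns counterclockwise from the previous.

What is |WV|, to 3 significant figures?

19.7

L is at the origin; LW runs at -106.9° with length 11.4, so W = (-3.31, -10.9). The perpendicularity gives WS at right angles to LW, so WS runs at -16.9°; with |WS| = 22.1, S = (17.8, -17.3). ∠WSB = 89.6° gives SB at 73.5° from the x-axis; with |SB| = 23.1, B = (24.4, 4.82). ∠SBA = 69.7° gives BA at -176° from the x-axis; with |BA| = 23.3, A = (1.14, 3.27). ∠BAD = 122.6° gives AD at -119° from the x-axis; with |AD| = 15.4, D = (-6.28, -10.2). AD ⟂ DV, so DV runs at -28.8°; with |DV| = 22.6, V = (13.5, -21.1). Then |WV| = |V − W| = 19.7.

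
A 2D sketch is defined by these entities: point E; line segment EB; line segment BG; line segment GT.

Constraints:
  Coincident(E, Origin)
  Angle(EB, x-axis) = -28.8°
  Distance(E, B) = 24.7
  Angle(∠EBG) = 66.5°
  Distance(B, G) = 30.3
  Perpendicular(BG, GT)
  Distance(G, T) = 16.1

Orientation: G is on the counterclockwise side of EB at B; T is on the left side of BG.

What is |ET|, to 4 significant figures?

21.47

E is at the origin; EB runs at -28.8° with length 24.7, so B = 24.7·(cos -28.8°, sin -28.8°) = (21.64, -11.90). ∠EBG = 66.5°, so BG runs at -28.8° + (180° − 66.5°) = 84.70° from the x-axis; with |BG| = 30.3, G = B + 30.3·(cos 84.70°, sin 84.70°) = (24.44, 18.27). The perpendicularity gives GT at right angles to BG; with |GT| = 16.1 on the left of BG, T = G + 16.1·(-0.9957, 0.09237) = (8.412, 19.76). Then |ET| = |T − E| = 21.47.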